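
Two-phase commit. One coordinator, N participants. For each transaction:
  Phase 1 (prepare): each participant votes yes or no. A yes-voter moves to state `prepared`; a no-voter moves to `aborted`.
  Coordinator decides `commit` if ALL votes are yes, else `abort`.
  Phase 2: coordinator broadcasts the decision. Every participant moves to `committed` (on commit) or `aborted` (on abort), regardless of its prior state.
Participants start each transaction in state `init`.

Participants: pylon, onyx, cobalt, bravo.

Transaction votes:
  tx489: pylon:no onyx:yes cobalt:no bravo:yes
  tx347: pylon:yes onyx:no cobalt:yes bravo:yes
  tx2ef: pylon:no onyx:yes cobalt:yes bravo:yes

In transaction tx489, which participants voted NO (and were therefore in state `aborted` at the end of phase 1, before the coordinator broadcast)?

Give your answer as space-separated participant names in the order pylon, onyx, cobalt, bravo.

Txn tx489 phase 1: pylon no -> aborted; onyx yes -> prepared; cobalt no -> aborted; bravo yes -> prepared

Answer: pylon cobalt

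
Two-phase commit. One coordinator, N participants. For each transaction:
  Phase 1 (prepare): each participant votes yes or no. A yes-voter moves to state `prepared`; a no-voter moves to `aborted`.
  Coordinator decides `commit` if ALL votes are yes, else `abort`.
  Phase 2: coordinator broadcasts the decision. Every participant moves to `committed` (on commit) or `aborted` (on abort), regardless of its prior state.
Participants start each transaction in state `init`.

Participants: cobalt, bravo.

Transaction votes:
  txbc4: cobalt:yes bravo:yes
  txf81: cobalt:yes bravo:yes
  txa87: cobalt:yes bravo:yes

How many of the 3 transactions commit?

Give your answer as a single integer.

txbc4: all yes -> commit (commits=1)
txf81: all yes -> commit (commits=2)
txa87: all yes -> commit (commits=3)

Answer: 3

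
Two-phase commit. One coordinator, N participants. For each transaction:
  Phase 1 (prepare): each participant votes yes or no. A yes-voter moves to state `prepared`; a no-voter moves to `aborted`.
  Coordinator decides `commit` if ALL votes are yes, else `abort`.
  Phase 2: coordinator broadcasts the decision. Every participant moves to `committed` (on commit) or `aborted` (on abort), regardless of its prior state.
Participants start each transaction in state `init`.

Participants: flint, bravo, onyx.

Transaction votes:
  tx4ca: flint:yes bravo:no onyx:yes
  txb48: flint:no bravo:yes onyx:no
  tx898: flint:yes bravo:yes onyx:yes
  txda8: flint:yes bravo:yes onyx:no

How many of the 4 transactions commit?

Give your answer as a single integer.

tx4ca: no from bravo -> abort (commits=0)
txb48: no from flint, onyx -> abort (commits=0)
tx898: all yes -> commit (commits=1)
txda8: no from onyx -> abort (commits=1)

Answer: 1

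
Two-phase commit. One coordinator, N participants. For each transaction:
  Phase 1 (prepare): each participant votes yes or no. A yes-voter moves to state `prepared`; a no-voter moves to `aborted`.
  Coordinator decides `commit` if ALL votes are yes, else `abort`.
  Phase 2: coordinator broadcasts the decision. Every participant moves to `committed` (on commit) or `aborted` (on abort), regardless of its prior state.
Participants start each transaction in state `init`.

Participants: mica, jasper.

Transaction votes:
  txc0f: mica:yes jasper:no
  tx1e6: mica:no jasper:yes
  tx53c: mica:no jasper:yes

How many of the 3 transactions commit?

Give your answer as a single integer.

Answer: 0

Derivation:
txc0f: no from jasper -> abort (commits=0)
tx1e6: no from mica -> abort (commits=0)
tx53c: no from mica -> abort (commits=0)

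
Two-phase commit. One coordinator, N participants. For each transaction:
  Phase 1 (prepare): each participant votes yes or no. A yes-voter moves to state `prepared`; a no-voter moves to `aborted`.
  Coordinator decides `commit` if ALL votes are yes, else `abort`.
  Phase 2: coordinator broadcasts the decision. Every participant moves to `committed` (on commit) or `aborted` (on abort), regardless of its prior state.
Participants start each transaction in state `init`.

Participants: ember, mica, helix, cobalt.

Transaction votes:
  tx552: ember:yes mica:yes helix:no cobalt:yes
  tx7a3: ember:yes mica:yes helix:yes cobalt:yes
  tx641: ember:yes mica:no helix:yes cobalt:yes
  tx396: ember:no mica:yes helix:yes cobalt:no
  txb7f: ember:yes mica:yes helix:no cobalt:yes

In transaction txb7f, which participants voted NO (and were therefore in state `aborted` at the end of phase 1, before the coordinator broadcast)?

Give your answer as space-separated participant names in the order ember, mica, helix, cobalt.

Txn txb7f phase 1: ember yes -> prepared; mica yes -> prepared; helix no -> aborted; cobalt yes -> prepared

Answer: helix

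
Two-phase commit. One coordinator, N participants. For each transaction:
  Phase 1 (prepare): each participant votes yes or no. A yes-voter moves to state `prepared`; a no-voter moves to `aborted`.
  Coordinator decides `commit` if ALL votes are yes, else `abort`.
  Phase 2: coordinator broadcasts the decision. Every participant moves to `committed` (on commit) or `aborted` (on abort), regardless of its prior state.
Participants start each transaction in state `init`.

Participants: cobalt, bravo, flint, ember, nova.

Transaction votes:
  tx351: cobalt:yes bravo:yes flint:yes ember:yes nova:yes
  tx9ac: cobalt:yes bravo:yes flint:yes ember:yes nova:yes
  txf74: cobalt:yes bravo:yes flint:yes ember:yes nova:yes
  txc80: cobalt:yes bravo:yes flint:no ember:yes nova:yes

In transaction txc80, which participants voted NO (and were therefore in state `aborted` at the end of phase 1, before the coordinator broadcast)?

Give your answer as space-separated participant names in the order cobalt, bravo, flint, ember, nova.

Answer: flint

Derivation:
Txn txc80 phase 1: cobalt yes -> prepared; bravo yes -> prepared; flint no -> aborted; ember yes -> prepared; nova yes -> prepared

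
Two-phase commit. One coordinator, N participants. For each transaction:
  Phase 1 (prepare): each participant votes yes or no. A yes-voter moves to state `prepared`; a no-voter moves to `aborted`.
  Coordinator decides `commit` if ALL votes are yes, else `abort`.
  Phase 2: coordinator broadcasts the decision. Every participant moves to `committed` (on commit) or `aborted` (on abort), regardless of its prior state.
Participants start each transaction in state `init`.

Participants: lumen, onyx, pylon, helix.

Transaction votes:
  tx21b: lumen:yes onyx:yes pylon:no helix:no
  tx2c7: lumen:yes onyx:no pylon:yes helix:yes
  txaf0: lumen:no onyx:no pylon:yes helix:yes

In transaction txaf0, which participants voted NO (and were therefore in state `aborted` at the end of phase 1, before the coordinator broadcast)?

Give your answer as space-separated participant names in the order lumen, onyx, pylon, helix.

Txn txaf0 phase 1: lumen no -> aborted; onyx no -> aborted; pylon yes -> prepared; helix yes -> prepared

Answer: lumen onyx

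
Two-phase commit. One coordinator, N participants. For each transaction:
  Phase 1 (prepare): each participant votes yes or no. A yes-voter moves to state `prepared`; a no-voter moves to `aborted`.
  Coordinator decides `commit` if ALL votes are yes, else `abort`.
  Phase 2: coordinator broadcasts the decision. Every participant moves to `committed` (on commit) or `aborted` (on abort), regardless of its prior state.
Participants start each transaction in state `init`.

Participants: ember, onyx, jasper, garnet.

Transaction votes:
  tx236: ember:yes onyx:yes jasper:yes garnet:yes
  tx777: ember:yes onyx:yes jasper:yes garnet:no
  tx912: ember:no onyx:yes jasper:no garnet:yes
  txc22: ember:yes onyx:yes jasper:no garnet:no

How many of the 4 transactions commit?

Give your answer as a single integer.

tx236: all yes -> commit (commits=1)
tx777: no from garnet -> abort (commits=1)
tx912: no from ember, jasper -> abort (commits=1)
txc22: no from jasper, garnet -> abort (commits=1)

Answer: 1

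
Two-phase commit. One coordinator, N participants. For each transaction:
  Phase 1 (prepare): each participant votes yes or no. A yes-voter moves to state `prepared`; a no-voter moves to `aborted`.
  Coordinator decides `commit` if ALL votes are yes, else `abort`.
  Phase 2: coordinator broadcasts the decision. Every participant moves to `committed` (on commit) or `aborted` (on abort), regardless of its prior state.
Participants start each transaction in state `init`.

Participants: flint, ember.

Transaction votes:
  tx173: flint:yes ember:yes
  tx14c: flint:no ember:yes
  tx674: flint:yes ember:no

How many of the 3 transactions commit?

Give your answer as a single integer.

tx173: all yes -> commit (commits=1)
tx14c: no from flint -> abort (commits=1)
tx674: no from ember -> abort (commits=1)

Answer: 1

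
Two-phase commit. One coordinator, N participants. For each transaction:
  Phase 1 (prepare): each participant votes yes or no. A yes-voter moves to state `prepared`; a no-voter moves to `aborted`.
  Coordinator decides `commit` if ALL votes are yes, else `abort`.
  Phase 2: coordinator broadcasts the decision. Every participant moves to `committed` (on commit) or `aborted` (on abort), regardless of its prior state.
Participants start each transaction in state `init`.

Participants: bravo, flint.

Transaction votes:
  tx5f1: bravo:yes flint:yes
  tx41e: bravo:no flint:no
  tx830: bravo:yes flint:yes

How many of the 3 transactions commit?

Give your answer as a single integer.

Answer: 2

Derivation:
tx5f1: all yes -> commit (commits=1)
tx41e: no from bravo, flint -> abort (commits=1)
tx830: all yes -> commit (commits=2)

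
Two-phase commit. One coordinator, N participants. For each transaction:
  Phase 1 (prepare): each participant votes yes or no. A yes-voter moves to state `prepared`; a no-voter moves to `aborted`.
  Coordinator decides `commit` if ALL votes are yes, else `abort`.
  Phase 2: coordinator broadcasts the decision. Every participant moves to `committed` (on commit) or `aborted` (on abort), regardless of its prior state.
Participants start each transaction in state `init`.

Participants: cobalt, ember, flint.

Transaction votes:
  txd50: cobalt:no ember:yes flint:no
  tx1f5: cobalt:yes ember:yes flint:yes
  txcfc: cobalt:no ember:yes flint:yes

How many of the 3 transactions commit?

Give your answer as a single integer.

txd50: no from cobalt, flint -> abort (commits=0)
tx1f5: all yes -> commit (commits=1)
txcfc: no from cobalt -> abort (commits=1)

Answer: 1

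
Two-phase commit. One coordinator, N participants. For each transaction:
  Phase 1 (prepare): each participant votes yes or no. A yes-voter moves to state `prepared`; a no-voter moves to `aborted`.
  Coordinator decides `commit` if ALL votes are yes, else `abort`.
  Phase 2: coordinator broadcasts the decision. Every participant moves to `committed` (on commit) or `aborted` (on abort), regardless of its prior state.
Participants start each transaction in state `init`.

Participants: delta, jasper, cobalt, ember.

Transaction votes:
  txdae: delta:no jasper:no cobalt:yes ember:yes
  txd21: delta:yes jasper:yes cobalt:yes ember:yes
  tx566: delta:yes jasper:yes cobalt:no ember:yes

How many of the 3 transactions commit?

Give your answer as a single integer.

txdae: no from delta, jasper -> abort (commits=0)
txd21: all yes -> commit (commits=1)
tx566: no from cobalt -> abort (commits=1)

Answer: 1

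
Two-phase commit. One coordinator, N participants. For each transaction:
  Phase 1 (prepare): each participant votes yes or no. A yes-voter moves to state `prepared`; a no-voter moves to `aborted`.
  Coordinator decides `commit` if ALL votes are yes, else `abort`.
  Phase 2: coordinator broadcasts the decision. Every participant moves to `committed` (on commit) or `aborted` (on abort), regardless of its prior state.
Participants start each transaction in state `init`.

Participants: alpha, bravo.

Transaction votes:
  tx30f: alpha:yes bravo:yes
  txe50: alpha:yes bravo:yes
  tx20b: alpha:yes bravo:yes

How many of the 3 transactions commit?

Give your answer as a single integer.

Answer: 3

Derivation:
tx30f: all yes -> commit (commits=1)
txe50: all yes -> commit (commits=2)
tx20b: all yes -> commit (commits=3)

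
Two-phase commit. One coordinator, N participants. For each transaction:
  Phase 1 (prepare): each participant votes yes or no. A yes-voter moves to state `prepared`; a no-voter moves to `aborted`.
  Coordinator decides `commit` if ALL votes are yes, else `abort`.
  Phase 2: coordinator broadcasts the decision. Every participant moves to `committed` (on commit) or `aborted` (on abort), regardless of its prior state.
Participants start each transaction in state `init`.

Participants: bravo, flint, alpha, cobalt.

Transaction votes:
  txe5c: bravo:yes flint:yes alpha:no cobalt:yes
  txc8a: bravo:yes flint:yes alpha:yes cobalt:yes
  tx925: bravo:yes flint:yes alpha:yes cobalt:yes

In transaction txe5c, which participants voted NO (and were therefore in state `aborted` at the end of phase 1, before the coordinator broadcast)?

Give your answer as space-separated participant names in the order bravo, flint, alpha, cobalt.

Answer: alpha

Derivation:
Txn txe5c phase 1: bravo yes -> prepared; flint yes -> prepared; alpha no -> aborted; cobalt yes -> prepared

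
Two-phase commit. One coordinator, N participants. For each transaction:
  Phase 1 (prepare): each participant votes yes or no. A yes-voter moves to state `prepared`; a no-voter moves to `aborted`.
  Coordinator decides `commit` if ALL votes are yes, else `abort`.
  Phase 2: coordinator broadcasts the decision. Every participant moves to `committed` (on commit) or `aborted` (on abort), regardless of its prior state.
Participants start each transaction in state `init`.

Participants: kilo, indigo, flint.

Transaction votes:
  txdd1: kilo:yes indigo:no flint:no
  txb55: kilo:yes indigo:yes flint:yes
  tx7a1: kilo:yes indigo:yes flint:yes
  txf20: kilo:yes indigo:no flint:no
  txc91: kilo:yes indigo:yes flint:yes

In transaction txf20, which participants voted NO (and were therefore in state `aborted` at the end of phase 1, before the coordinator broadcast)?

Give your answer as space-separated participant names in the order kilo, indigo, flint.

Txn txf20 phase 1: kilo yes -> prepared; indigo no -> aborted; flint no -> aborted

Answer: indigo flint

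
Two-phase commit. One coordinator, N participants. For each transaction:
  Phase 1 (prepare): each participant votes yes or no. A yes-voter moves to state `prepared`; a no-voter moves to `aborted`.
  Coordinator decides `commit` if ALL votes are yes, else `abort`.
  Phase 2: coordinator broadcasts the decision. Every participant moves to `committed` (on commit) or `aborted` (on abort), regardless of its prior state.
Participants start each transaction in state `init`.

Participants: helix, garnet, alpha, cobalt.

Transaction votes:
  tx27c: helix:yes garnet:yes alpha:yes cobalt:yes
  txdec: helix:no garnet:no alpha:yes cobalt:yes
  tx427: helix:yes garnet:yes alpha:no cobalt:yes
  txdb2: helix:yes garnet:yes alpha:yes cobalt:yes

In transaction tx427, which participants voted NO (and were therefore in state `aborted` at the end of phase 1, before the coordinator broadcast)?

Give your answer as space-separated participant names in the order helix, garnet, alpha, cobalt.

Txn tx427 phase 1: helix yes -> prepared; garnet yes -> prepared; alpha no -> aborted; cobalt yes -> prepared

Answer: alpha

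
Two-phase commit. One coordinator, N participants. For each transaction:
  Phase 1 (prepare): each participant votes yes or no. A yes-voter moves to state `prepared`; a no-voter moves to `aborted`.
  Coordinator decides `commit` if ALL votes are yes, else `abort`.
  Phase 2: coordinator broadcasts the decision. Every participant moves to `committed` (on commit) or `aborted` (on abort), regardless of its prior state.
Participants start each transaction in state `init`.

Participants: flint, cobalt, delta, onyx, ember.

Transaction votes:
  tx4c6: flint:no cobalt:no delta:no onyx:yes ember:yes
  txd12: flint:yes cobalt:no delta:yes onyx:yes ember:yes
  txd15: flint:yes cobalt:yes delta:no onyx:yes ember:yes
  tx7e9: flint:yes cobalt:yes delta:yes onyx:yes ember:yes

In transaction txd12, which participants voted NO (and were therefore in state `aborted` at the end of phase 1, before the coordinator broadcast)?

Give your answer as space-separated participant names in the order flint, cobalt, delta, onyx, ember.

Txn txd12 phase 1: flint yes -> prepared; cobalt no -> aborted; delta yes -> prepared; onyx yes -> prepared; ember yes -> prepared

Answer: cobalt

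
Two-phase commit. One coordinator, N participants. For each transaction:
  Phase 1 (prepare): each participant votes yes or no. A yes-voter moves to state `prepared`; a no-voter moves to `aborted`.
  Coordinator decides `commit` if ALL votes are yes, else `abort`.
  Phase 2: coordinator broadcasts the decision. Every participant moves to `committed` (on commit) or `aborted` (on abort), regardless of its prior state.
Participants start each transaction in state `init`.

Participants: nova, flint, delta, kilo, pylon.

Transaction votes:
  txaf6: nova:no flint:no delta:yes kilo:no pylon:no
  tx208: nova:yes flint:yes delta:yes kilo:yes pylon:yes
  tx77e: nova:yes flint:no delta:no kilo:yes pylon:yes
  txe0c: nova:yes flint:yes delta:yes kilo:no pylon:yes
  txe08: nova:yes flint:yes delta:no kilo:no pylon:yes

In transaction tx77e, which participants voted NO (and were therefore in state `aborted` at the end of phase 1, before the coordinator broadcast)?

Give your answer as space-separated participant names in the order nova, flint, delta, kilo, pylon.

Answer: flint delta

Derivation:
Txn tx77e phase 1: nova yes -> prepared; flint no -> aborted; delta no -> aborted; kilo yes -> prepared; pylon yes -> prepared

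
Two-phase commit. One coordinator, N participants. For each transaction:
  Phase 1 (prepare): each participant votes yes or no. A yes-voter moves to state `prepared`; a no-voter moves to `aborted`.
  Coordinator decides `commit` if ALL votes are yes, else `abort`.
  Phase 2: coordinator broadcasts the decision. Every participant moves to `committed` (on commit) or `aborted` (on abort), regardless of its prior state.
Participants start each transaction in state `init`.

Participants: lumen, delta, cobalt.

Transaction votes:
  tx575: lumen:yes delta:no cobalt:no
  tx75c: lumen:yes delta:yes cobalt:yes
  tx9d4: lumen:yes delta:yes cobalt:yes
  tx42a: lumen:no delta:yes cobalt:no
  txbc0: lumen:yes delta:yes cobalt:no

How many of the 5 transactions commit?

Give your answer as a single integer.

tx575: no from delta, cobalt -> abort (commits=0)
tx75c: all yes -> commit (commits=1)
tx9d4: all yes -> commit (commits=2)
tx42a: no from lumen, cobalt -> abort (commits=2)
txbc0: no from cobalt -> abort (commits=2)

Answer: 2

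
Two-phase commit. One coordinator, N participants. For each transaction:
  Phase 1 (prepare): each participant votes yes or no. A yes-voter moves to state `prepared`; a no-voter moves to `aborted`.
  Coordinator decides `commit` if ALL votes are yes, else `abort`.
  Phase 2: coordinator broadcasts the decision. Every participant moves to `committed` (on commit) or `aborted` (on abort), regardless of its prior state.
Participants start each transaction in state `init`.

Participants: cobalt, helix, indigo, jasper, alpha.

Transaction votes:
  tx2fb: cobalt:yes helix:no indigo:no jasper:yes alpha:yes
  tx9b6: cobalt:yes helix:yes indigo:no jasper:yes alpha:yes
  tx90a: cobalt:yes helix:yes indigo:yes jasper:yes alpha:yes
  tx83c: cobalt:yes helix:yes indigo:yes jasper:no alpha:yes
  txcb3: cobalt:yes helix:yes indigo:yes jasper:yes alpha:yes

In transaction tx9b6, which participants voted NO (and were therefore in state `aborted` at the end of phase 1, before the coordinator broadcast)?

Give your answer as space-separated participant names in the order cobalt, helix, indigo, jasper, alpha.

Answer: indigo

Derivation:
Txn tx9b6 phase 1: cobalt yes -> prepared; helix yes -> prepared; indigo no -> aborted; jasper yes -> prepared; alpha yes -> prepared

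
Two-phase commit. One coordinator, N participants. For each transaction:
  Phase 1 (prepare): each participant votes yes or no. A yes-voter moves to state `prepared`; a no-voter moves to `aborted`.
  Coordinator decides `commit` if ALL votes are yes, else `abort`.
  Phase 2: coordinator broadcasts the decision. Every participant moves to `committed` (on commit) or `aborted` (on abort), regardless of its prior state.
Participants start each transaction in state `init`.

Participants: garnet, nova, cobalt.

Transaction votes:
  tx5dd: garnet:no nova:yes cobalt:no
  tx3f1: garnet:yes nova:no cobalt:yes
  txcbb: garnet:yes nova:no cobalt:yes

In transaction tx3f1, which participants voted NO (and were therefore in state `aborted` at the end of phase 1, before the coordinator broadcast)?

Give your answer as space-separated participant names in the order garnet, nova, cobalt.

Txn tx3f1 phase 1: garnet yes -> prepared; nova no -> aborted; cobalt yes -> prepared

Answer: nova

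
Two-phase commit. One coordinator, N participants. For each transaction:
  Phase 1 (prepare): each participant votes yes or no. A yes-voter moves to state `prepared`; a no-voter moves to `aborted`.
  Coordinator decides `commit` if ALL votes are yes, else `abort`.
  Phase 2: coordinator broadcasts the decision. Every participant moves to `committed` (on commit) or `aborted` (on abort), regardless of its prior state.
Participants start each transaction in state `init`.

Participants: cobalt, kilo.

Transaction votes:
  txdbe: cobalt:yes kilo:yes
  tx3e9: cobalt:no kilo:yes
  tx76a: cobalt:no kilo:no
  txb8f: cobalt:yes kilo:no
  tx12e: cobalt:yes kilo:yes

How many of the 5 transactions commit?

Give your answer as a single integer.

Answer: 2

Derivation:
txdbe: all yes -> commit (commits=1)
tx3e9: no from cobalt -> abort (commits=1)
tx76a: no from cobalt, kilo -> abort (commits=1)
txb8f: no from kilo -> abort (commits=1)
tx12e: all yes -> commit (commits=2)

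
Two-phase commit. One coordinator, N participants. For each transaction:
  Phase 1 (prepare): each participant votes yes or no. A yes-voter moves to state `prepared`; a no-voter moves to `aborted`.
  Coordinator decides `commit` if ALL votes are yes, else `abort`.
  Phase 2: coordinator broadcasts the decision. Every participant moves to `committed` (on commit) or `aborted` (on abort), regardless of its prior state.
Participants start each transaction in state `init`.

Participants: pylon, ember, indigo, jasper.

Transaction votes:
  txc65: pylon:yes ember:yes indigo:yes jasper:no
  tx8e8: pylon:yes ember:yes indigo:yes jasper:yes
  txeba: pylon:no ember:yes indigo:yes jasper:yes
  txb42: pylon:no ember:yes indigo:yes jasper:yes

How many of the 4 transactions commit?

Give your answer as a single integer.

txc65: no from jasper -> abort (commits=0)
tx8e8: all yes -> commit (commits=1)
txeba: no from pylon -> abort (commits=1)
txb42: no from pylon -> abort (commits=1)

Answer: 1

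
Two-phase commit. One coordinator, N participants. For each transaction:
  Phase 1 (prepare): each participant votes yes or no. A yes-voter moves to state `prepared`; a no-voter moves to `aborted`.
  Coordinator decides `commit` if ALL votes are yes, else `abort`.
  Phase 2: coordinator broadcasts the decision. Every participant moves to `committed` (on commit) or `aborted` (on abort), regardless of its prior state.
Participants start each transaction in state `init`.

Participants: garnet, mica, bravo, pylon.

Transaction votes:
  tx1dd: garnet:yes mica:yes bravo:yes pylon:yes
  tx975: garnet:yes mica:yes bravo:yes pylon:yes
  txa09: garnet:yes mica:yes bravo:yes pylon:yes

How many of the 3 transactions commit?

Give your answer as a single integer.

Answer: 3

Derivation:
tx1dd: all yes -> commit (commits=1)
tx975: all yes -> commit (commits=2)
txa09: all yes -> commit (commits=3)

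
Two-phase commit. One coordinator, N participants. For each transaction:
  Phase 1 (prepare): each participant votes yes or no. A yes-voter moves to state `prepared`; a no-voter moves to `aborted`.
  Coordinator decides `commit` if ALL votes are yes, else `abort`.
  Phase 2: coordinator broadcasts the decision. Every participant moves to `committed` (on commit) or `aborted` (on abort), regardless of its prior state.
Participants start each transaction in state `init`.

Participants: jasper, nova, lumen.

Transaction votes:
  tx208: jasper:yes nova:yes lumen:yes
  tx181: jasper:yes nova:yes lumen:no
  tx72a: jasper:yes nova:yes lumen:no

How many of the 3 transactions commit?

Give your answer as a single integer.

tx208: all yes -> commit (commits=1)
tx181: no from lumen -> abort (commits=1)
tx72a: no from lumen -> abort (commits=1)

Answer: 1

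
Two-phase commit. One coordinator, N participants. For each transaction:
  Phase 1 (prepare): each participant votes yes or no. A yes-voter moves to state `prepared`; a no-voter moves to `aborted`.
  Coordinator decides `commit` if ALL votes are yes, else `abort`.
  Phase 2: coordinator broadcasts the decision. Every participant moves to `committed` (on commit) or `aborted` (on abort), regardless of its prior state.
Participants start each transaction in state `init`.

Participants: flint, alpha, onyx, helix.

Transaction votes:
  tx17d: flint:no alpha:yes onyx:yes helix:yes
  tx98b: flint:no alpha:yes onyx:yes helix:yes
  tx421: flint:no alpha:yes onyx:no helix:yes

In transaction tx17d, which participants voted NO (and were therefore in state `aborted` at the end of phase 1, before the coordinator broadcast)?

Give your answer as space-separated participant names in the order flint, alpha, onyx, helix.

Txn tx17d phase 1: flint no -> aborted; alpha yes -> prepared; onyx yes -> prepared; helix yes -> prepared

Answer: flint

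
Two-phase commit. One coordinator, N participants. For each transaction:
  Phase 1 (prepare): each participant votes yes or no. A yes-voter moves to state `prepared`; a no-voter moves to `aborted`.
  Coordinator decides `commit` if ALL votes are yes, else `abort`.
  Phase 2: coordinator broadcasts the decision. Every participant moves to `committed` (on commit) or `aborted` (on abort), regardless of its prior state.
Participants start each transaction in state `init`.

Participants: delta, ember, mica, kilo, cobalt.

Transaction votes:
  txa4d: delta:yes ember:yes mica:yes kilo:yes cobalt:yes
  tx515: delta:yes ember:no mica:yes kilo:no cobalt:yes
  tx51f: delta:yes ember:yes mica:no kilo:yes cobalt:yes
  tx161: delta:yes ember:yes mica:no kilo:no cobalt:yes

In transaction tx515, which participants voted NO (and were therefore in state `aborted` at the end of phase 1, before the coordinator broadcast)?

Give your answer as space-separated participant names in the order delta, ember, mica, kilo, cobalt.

Answer: ember kilo

Derivation:
Txn tx515 phase 1: delta yes -> prepared; ember no -> aborted; mica yes -> prepared; kilo no -> aborted; cobalt yes -> prepared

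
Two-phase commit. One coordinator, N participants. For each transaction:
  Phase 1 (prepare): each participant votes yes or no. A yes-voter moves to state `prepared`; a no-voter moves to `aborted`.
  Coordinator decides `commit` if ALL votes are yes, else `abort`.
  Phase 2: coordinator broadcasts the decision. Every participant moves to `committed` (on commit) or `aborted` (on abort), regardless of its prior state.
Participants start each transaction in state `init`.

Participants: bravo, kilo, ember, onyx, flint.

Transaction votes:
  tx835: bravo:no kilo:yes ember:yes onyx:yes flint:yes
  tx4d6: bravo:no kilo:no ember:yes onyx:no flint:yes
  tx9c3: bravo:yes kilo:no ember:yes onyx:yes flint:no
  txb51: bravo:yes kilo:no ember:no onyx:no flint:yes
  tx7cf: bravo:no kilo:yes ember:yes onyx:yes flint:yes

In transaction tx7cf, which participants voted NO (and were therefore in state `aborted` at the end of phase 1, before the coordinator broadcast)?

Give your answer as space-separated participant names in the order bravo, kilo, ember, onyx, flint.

Txn tx7cf phase 1: bravo no -> aborted; kilo yes -> prepared; ember yes -> prepared; onyx yes -> prepared; flint yes -> prepared

Answer: bravo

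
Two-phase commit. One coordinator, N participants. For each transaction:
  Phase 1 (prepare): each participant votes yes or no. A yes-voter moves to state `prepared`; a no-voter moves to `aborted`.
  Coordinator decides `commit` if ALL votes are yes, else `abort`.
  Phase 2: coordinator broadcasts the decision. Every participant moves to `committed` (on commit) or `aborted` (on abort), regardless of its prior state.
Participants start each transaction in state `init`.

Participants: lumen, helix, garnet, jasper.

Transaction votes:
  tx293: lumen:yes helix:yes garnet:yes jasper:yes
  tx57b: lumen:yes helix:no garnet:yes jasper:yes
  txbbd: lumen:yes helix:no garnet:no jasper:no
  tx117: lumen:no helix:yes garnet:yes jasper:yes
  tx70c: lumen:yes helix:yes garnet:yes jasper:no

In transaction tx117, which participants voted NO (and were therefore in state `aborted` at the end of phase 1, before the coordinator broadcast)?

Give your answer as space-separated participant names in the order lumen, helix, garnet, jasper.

Answer: lumen

Derivation:
Txn tx117 phase 1: lumen no -> aborted; helix yes -> prepared; garnet yes -> prepared; jasper yes -> prepared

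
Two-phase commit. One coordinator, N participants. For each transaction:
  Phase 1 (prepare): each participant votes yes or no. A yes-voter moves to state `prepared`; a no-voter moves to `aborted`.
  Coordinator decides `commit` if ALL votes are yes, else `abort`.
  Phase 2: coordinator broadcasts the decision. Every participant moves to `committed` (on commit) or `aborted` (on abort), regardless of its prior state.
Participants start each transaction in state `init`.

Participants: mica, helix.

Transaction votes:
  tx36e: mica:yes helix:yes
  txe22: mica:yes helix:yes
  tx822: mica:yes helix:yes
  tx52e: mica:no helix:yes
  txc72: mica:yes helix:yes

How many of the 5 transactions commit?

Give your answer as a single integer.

tx36e: all yes -> commit (commits=1)
txe22: all yes -> commit (commits=2)
tx822: all yes -> commit (commits=3)
tx52e: no from mica -> abort (commits=3)
txc72: all yes -> commit (commits=4)

Answer: 4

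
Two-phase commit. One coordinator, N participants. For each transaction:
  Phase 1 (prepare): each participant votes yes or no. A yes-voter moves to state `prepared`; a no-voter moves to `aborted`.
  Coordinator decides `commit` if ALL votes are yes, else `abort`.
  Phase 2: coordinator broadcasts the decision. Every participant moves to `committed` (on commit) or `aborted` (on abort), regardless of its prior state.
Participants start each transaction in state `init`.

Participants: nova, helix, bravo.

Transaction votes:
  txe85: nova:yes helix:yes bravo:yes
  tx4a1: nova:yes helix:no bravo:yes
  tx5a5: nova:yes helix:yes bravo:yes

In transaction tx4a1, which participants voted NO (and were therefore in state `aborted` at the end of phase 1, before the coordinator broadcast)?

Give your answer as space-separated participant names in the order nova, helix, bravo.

Answer: helix

Derivation:
Txn tx4a1 phase 1: nova yes -> prepared; helix no -> aborted; bravo yes -> prepared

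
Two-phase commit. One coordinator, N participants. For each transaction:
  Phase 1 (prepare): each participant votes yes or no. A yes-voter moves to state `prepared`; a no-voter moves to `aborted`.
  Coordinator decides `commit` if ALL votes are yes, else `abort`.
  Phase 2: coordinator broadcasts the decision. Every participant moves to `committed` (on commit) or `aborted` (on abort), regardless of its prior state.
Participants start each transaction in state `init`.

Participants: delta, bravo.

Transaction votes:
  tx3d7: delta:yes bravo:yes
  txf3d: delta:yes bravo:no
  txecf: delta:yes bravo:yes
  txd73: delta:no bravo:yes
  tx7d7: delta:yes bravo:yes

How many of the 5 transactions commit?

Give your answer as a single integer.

tx3d7: all yes -> commit (commits=1)
txf3d: no from bravo -> abort (commits=1)
txecf: all yes -> commit (commits=2)
txd73: no from delta -> abort (commits=2)
tx7d7: all yes -> commit (commits=3)

Answer: 3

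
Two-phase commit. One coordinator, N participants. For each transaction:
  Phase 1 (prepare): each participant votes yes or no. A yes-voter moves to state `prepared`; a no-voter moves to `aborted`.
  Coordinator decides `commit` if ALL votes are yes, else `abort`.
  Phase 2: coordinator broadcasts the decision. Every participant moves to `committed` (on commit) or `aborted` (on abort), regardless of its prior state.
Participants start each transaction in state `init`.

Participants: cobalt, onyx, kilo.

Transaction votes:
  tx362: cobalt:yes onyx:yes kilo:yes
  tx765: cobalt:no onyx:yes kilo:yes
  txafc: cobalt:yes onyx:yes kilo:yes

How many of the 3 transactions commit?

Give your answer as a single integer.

tx362: all yes -> commit (commits=1)
tx765: no from cobalt -> abort (commits=1)
txafc: all yes -> commit (commits=2)

Answer: 2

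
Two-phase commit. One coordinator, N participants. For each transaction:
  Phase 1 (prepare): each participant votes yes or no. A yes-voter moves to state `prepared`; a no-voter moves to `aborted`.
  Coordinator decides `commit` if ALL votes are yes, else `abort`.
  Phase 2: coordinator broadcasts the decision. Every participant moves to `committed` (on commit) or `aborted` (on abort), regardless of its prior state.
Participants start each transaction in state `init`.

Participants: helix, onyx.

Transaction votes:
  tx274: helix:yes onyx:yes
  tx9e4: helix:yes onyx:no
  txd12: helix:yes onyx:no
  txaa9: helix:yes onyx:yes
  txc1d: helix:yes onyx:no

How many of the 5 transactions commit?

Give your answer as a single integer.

Answer: 2

Derivation:
tx274: all yes -> commit (commits=1)
tx9e4: no from onyx -> abort (commits=1)
txd12: no from onyx -> abort (commits=1)
txaa9: all yes -> commit (commits=2)
txc1d: no from onyx -> abort (commits=2)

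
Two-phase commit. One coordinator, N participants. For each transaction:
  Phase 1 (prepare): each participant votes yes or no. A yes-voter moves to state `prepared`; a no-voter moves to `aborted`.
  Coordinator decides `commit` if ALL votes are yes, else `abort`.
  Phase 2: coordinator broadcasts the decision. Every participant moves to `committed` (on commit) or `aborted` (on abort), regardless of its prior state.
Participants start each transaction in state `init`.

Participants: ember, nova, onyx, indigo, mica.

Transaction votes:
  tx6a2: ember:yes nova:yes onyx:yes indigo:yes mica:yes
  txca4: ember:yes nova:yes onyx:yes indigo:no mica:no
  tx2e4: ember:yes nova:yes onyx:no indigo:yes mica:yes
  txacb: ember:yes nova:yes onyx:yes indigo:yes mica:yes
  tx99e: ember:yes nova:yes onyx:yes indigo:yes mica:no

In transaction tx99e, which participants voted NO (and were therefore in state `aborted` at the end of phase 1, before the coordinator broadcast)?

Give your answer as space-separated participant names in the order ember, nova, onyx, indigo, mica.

Answer: mica

Derivation:
Txn tx99e phase 1: ember yes -> prepared; nova yes -> prepared; onyx yes -> prepared; indigo yes -> prepared; mica no -> aborted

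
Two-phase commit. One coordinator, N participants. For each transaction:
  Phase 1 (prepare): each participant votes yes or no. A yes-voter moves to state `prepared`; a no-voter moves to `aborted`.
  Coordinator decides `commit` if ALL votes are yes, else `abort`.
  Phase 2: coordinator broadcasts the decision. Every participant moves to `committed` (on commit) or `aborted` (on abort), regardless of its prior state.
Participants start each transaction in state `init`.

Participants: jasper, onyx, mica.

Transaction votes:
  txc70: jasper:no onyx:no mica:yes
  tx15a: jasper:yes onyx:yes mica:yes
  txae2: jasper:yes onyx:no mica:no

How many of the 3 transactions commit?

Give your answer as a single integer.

txc70: no from jasper, onyx -> abort (commits=0)
tx15a: all yes -> commit (commits=1)
txae2: no from onyx, mica -> abort (commits=1)

Answer: 1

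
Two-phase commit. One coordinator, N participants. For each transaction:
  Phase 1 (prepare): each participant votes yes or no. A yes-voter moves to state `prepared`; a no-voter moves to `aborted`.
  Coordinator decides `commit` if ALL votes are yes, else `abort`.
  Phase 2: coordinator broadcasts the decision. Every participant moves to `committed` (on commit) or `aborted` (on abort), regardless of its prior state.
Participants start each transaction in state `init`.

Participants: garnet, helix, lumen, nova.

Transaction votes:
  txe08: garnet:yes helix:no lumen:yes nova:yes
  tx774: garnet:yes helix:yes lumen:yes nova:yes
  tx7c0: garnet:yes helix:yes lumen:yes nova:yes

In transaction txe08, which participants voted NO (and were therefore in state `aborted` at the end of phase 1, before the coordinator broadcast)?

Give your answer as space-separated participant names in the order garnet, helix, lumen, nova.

Answer: helix

Derivation:
Txn txe08 phase 1: garnet yes -> prepared; helix no -> aborted; lumen yes -> prepared; nova yes -> prepared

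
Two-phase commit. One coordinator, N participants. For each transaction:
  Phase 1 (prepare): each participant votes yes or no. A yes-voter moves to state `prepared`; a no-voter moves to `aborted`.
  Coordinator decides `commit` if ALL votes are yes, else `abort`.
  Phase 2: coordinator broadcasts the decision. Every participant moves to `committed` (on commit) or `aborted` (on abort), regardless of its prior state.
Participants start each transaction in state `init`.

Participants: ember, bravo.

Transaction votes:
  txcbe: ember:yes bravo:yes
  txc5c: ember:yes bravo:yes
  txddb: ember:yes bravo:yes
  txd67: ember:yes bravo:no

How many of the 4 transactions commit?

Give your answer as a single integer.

txcbe: all yes -> commit (commits=1)
txc5c: all yes -> commit (commits=2)
txddb: all yes -> commit (commits=3)
txd67: no from bravo -> abort (commits=3)

Answer: 3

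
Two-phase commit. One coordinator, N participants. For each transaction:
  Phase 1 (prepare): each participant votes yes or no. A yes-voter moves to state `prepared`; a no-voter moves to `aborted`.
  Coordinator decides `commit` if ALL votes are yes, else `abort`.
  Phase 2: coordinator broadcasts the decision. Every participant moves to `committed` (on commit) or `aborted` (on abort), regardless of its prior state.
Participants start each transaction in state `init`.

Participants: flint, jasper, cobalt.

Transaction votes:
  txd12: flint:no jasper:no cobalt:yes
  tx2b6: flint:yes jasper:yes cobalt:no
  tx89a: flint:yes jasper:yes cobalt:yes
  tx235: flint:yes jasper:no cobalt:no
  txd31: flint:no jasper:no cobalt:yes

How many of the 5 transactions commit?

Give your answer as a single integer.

txd12: no from flint, jasper -> abort (commits=0)
tx2b6: no from cobalt -> abort (commits=0)
tx89a: all yes -> commit (commits=1)
tx235: no from jasper, cobalt -> abort (commits=1)
txd31: no from flint, jasper -> abort (commits=1)

Answer: 1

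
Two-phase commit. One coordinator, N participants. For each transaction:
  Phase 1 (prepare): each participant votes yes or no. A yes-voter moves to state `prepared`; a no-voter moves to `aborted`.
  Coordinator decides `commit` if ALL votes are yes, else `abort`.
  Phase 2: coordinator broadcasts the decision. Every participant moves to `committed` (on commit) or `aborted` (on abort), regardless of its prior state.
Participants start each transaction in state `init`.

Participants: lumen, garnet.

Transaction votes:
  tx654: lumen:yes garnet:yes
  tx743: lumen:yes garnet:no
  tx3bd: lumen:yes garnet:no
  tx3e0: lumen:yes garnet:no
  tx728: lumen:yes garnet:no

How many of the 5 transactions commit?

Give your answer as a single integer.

tx654: all yes -> commit (commits=1)
tx743: no from garnet -> abort (commits=1)
tx3bd: no from garnet -> abort (commits=1)
tx3e0: no from garnet -> abort (commits=1)
tx728: no from garnet -> abort (commits=1)

Answer: 1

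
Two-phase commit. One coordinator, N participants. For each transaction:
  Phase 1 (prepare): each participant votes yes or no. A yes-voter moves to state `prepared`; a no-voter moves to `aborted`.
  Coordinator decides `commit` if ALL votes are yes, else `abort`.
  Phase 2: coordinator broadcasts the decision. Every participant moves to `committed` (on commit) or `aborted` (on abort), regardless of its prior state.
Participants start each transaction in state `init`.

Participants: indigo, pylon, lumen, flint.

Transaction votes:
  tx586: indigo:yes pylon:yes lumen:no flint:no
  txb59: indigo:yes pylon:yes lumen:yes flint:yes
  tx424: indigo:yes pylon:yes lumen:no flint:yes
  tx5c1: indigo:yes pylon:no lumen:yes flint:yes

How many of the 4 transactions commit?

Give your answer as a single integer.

Answer: 1

Derivation:
tx586: no from lumen, flint -> abort (commits=0)
txb59: all yes -> commit (commits=1)
tx424: no from lumen -> abort (commits=1)
tx5c1: no from pylon -> abort (commits=1)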